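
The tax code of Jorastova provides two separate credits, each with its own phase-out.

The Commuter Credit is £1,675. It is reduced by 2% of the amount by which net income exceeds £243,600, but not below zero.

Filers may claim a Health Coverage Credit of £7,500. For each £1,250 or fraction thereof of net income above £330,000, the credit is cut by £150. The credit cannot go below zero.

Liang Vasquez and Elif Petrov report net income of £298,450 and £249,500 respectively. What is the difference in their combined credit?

Liang (£298,450): Commuter Credit: 2% of the £54,850 excess over £243,600 is £1,097; credit = £1,675 − £1,097 = £578. Health Coverage Credit: £298,450 is at or below the £330,000 threshold, so the full £7,500 applies. total £578 + £7,500 = £8,078
Elif (£249,500): Commuter Credit: 2% of the £5,900 excess over £243,600 is £118; credit = £1,675 − £118 = £1,557. Health Coverage Credit: £249,500 is at or below the £330,000 threshold, so the full £7,500 applies. total £1,557 + £7,500 = £9,057
Difference: |£8,078 − £9,057| = £979.

£979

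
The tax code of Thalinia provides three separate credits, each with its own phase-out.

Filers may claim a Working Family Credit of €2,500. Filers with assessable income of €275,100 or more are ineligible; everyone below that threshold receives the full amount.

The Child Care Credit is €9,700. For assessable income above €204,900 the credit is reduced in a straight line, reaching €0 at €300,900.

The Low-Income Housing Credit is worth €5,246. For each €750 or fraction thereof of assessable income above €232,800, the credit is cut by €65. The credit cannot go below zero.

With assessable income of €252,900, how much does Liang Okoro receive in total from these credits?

€10,841

Working Family Credit: €252,900 is below the €275,100 cutoff, so the full €2,500 applies.
Child Care Credit: €252,900 is €48,000 into a €96,000 phase-out range, leaving 48,000/96,000 of the credit: €9,700 × 48,000/96,000 = €4,850.
Low-Income Housing Credit: income exceeds €232,800 by €20,100, which is 27 full-or-partial €750 increments; reduction = 27 × €65 = €1,755, leaving €3,491.
Total: €2,500 + €4,850 + €3,491 = €10,841.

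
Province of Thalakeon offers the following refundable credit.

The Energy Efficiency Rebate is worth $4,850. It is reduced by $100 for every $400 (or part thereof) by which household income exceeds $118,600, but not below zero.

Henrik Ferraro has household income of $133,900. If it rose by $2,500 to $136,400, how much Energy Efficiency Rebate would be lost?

$600

At $133,900 — income exceeds $118,600 by $15,300, which is 39 full-or-partial $400 increments; reduction = 39 × $100 = $3,900, leaving $950.
At $136,400 — income exceeds $118,600 by $17,800, which is 45 full-or-partial $400 increments; reduction = 45 × $100 = $4,500, leaving $350.
Lost: $950 − $350 = $600.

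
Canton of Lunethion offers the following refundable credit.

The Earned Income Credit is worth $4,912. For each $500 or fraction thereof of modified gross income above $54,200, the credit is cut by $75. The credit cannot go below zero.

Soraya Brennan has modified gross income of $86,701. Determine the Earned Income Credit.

$0

Earned Income Credit: income exceeds $54,200 by $32,501 → 66 increments × $75 = $4,950 ≥ base, so the credit is $0.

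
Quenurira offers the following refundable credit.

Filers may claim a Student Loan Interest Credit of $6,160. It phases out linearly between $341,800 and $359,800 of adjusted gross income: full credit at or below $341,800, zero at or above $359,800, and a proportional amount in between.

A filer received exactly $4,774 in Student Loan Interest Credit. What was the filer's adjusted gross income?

$345,850

$4,774 is 4,774/6,160 of the full $6,160, so 1,386/6,160 of the $18,000 range has been used: income = $341,800 + $18,000 × 1,386/6,160 = $345,850.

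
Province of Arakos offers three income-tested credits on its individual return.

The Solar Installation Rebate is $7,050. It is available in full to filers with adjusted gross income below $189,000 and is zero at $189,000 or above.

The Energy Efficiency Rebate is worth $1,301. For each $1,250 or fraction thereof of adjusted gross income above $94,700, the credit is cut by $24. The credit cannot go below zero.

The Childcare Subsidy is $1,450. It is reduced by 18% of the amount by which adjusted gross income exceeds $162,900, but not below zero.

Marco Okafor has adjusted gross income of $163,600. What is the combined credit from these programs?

Solar Installation Rebate: $163,600 is below the $189,000 cutoff, so the full $7,050 applies.
Energy Efficiency Rebate: income exceeds $94,700 by $68,900 → 56 increments × $24 = $1,344 ≥ base, so the credit is $0.
Childcare Subsidy: 18% of the $700 excess over $162,900 is $126; credit = $1,450 − $126 = $1,324.
Total: $7,050 + $0 + $1,324 = $8,374.

$8,374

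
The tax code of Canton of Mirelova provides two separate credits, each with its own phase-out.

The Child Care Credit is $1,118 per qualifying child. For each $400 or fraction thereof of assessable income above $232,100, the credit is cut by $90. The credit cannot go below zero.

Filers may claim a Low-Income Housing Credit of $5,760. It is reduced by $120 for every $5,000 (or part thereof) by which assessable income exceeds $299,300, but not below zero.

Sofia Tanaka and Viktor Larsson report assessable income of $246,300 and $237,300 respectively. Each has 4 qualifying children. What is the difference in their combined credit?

Sofia ($246,300): Child Care Credit: base = 4 × $1,118 = $4,472. income exceeds $232,100 by $14,200, which is 36 full-or-partial $400 increments; reduction = 36 × $90 = $3,240, leaving $1,232. Low-Income Housing Credit: $246,300 is at or below the $299,300 threshold, so the full $5,760 applies. total $1,232 + $5,760 = $6,992
Viktor ($237,300): Child Care Credit: base = 4 × $1,118 = $4,472. income exceeds $232,100 by $5,200, which is 13 full-or-partial $400 increments; reduction = 13 × $90 = $1,170, leaving $3,302. Low-Income Housing Credit: $237,300 is at or below the $299,300 threshold, so the full $5,760 applies. total $3,302 + $5,760 = $9,062
Difference: |$6,992 − $9,062| = $2,070.

$2,070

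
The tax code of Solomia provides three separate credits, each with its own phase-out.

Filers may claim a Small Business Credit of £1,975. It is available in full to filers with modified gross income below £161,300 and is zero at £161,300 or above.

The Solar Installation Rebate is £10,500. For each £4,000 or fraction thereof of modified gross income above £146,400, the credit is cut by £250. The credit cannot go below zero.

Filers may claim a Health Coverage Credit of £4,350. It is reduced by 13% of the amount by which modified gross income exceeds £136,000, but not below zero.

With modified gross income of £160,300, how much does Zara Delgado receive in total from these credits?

£12,666

Small Business Credit: £160,300 is below the £161,300 cutoff, so the full £1,975 applies.
Solar Installation Rebate: income exceeds £146,400 by £13,900, which is 4 full-or-partial £4,000 increments; reduction = 4 × £250 = £1,000, leaving £9,500.
Health Coverage Credit: 13% of the £24,300 excess over £136,000 is £3,159; credit = £4,350 − £3,159 = £1,191.
Total: £1,975 + £9,500 + £1,191 = £12,666.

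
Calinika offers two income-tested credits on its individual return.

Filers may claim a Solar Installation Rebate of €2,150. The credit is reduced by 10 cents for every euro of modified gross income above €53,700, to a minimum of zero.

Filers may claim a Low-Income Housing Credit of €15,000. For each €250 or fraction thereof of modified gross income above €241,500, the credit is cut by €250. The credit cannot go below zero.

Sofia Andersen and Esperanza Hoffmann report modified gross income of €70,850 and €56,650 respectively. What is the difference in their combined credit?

€1,420

Sofia (€70,850): Solar Installation Rebate: 10% of the €17,150 excess over €53,700 is €1,715; credit = €2,150 − €1,715 = €435. Low-Income Housing Credit: €70,850 is at or below the €241,500 threshold, so the full €15,000 applies. total €435 + €15,000 = €15,435
Esperanza (€56,650): Solar Installation Rebate: 10% of the €2,950 excess over €53,700 is €295; credit = €2,150 − €295 = €1,855. Low-Income Housing Credit: €56,650 is at or below the €241,500 threshold, so the full €15,000 applies. total €1,855 + €15,000 = €16,855
Difference: |€15,435 − €16,855| = €1,420.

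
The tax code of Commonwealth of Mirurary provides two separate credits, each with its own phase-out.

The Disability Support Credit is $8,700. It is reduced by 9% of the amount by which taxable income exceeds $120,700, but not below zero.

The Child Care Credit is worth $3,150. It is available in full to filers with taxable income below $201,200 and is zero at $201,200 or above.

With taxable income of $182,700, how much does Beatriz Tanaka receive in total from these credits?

$6,270

Disability Support Credit: 9% of the $62,000 excess over $120,700 is $5,580; credit = $8,700 − $5,580 = $3,120.
Child Care Credit: $182,700 is below the $201,200 cutoff, so the full $3,150 applies.
Total: $3,120 + $3,150 = $6,270.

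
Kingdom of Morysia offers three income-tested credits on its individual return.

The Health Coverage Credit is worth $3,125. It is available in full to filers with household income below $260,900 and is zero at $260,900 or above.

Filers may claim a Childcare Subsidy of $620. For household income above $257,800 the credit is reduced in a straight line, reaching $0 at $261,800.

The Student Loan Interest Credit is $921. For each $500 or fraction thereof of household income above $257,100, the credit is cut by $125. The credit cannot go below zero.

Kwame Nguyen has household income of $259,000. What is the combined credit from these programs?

$3,980

Health Coverage Credit: $259,000 is below the $260,900 cutoff, so the full $3,125 applies.
Childcare Subsidy: $259,000 is $1,200 into a $4,000 phase-out range, leaving 2,800/4,000 of the credit: $620 × 2,800/4,000 = $434.
Student Loan Interest Credit: income exceeds $257,100 by $1,900, which is 4 full-or-partial $500 increments; reduction = 4 × $125 = $500, leaving $421.
Total: $3,125 + $434 + $421 = $3,980.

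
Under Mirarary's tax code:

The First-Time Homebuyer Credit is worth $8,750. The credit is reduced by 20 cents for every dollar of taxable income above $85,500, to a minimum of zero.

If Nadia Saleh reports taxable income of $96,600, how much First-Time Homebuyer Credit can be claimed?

First-Time Homebuyer Credit: 20% of the $11,100 excess over $85,500 is $2,220; credit = $8,750 − $2,220 = $6,530.

$6,530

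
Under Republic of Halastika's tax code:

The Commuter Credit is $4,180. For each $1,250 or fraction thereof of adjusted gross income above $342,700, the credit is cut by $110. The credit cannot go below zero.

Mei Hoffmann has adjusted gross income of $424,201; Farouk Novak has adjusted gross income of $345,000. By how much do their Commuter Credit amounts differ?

$3,960

Mei ($424,201): Commuter Credit: income exceeds $342,700 by $81,501 → 66 increments × $110 = $7,260 ≥ base, so the credit is $0.
Farouk ($345,000): Commuter Credit: income exceeds $342,700 by $2,300, which is 2 full-or-partial $1,250 increments; reduction = 2 × $110 = $220, leaving $3,960.
Difference: |$0 − $3,960| = $3,960.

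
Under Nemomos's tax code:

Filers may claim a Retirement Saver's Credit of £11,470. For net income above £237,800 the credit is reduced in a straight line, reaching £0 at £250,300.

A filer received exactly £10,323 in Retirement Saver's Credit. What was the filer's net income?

£239,050

£10,323 is 10,323/11,470 of the full £11,470, so 1,147/11,470 of the £12,500 range has been used: income = £237,800 + £12,500 × 1,147/11,470 = £239,050.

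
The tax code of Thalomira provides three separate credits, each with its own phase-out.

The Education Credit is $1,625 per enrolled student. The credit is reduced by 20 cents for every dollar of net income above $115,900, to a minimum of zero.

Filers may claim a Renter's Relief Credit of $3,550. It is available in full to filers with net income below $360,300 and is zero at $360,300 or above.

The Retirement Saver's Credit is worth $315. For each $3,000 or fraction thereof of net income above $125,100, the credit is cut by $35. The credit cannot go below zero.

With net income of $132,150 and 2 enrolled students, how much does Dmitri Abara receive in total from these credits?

$3,760

Education Credit: base = 2 × $1,625 = $3,250. 20% of the $16,250 excess over $115,900 is $3,250 ≥ base, so the credit is $0.
Renter's Relief Credit: $132,150 is below the $360,300 cutoff, so the full $3,550 applies.
Retirement Saver's Credit: income exceeds $125,100 by $7,050, which is 3 full-or-partial $3,000 increments; reduction = 3 × $35 = $105, leaving $210.
Total: $0 + $3,550 + $210 = $3,760.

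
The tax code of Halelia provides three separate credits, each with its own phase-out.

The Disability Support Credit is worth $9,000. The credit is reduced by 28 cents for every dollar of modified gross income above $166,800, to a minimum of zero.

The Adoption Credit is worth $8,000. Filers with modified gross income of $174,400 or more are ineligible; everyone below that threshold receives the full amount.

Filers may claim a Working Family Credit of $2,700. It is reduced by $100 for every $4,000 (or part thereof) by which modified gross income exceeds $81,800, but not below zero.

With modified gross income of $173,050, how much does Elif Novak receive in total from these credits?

$15,650

Disability Support Credit: 28% of the $6,250 excess over $166,800 is $1,750; credit = $9,000 − $1,750 = $7,250.
Adoption Credit: $173,050 is below the $174,400 cutoff, so the full $8,000 applies.
Working Family Credit: income exceeds $81,800 by $91,250, which is 23 full-or-partial $4,000 increments; reduction = 23 × $100 = $2,300, leaving $400.
Total: $7,250 + $8,000 + $400 = $15,650.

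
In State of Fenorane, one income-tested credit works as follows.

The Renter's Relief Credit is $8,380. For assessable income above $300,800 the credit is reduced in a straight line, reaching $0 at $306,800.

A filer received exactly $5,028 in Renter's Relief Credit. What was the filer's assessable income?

$5,028 is 5,028/8,380 of the full $8,380, so 3,352/8,380 of the $6,000 range has been used: income = $300,800 + $6,000 × 3,352/8,380 = $303,200.

$303,200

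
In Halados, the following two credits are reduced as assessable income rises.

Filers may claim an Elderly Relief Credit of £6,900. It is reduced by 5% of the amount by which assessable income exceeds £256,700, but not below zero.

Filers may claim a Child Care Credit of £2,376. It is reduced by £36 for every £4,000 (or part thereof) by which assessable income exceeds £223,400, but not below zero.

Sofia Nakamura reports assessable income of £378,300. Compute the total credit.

Elderly Relief Credit: 5% of the £121,600 excess over £256,700 is £6,080; credit = £6,900 − £6,080 = £820.
Child Care Credit: income exceeds £223,400 by £154,900, which is 39 full-or-partial £4,000 increments; reduction = 39 × £36 = £1,404, leaving £972.
Total: £820 + £972 = £1,792.

£1,792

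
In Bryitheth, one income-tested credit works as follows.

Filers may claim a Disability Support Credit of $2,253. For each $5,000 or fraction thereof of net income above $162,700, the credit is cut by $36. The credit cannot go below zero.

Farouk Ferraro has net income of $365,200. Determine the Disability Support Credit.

Disability Support Credit: income exceeds $162,700 by $202,500, which is 41 full-or-partial $5,000 increments; reduction = 41 × $36 = $1,476, leaving $777.

$777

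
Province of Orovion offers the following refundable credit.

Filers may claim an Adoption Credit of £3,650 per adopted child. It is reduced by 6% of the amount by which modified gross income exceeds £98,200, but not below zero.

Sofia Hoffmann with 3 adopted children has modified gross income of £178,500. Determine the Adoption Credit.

£6,132

Adoption Credit: base = 3 × £3,650 = £10,950. 6% of the £80,300 excess over £98,200 is £4,818; credit = £10,950 − £4,818 = £6,132.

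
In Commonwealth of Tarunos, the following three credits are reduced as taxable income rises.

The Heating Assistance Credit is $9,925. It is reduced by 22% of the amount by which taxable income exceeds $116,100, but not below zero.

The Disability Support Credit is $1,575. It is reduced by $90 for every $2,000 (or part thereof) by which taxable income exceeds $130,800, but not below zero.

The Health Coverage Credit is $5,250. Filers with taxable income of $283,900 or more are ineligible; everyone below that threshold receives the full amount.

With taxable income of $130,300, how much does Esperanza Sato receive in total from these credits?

$13,626

Heating Assistance Credit: 22% of the $14,200 excess over $116,100 is $3,124; credit = $9,925 − $3,124 = $6,801.
Disability Support Credit: $130,300 is at or below the $130,800 threshold, so the full $1,575 applies.
Health Coverage Credit: $130,300 is below the $283,900 cutoff, so the full $5,250 applies.
Total: $6,801 + $1,575 + $5,250 = $13,626.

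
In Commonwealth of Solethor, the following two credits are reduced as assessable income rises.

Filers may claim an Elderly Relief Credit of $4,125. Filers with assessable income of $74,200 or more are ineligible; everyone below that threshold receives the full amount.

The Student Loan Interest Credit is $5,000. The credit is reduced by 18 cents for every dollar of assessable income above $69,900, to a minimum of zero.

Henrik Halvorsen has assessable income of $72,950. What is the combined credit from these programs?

Elderly Relief Credit: $72,950 is below the $74,200 cutoff, so the full $4,125 applies.
Student Loan Interest Credit: 18% of the $3,050 excess over $69,900 is $549; credit = $5,000 − $549 = $4,451.
Total: $4,125 + $4,451 = $8,576.

$8,576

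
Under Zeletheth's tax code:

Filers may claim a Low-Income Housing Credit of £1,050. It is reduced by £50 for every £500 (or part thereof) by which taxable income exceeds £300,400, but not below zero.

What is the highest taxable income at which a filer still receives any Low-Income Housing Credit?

£310,400

After 20 increments the reduction is 20 × £50 = £1,000, leaving £50; one more increment wipes it out. Increment 20 ends at excess 20 × £500 = £10,000, so the highest qualifying income is £300,400 + £10,000 = £310,400.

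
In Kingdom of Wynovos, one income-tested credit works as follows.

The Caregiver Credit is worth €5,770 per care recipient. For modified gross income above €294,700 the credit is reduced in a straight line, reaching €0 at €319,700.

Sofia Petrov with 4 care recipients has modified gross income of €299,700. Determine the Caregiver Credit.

€18,464

Caregiver Credit: base = 4 × €5,770 = €23,080. €299,700 is €5,000 into a €25,000 phase-out range, leaving 20,000/25,000 of the credit: €23,080 × 20,000/25,000 = €18,464.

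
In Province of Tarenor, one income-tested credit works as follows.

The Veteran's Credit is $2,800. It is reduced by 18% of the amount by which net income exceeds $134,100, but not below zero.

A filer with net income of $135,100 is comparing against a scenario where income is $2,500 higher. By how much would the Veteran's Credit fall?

$450

At $135,100 — 18% of the $1,000 excess over $134,100 is $180; credit = $2,800 − $180 = $2,620.
At $137,600 — 18% of the $3,500 excess over $134,100 is $630; credit = $2,800 − $630 = $2,170.
Lost: $2,620 − $2,170 = $450.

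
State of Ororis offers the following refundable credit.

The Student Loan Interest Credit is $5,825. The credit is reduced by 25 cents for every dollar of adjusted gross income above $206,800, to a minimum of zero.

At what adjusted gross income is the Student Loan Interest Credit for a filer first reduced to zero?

The credit falls by 25% of each dollar above $206,800, so it reaches zero when the excess is $5,825 / 25% = $23,300: income = $206,800 + $23,300 = $230,100.

$230,100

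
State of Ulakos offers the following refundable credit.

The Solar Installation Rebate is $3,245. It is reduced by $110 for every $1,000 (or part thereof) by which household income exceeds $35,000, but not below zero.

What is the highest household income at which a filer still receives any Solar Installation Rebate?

$64,000

After 29 increments the reduction is 29 × $110 = $3,190, leaving $55; one more increment wipes it out. Increment 29 ends at excess 29 × $1,000 = $29,000, so the highest qualifying income is $35,000 + $29,000 = $64,000.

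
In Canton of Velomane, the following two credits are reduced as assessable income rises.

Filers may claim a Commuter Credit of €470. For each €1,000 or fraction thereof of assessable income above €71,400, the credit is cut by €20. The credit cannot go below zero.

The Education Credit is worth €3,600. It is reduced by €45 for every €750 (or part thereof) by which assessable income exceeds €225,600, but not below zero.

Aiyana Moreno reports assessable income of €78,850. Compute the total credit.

Commuter Credit: income exceeds €71,400 by €7,450, which is 8 full-or-partial €1,000 increments; reduction = 8 × €20 = €160, leaving €310.
Education Credit: €78,850 is at or below the €225,600 threshold, so the full €3,600 applies.
Total: €310 + €3,600 = €3,910.

€3,910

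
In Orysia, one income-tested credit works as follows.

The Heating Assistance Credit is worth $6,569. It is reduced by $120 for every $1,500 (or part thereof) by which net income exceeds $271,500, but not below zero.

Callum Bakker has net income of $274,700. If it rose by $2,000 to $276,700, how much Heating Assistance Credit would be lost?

At $274,700 — income exceeds $271,500 by $3,200, which is 3 full-or-partial $1,500 increments; reduction = 3 × $120 = $360, leaving $6,209.
At $276,700 — income exceeds $271,500 by $5,200, which is 4 full-or-partial $1,500 increments; reduction = 4 × $120 = $480, leaving $6,089.
Lost: $6,209 − $6,089 = $120.

$120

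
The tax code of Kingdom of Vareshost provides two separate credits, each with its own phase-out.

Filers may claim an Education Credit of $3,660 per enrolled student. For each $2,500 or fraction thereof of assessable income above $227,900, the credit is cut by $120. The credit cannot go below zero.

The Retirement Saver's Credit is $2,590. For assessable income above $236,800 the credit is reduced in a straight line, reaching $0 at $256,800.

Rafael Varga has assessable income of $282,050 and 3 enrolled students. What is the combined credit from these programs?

$8,340

Education Credit: base = 3 × $3,660 = $10,980. income exceeds $227,900 by $54,150, which is 22 full-or-partial $2,500 increments; reduction = 22 × $120 = $2,640, leaving $8,340.
Retirement Saver's Credit: $282,050 is at or above $256,800, so the credit is $0.
Total: $8,340 + $0 = $8,340.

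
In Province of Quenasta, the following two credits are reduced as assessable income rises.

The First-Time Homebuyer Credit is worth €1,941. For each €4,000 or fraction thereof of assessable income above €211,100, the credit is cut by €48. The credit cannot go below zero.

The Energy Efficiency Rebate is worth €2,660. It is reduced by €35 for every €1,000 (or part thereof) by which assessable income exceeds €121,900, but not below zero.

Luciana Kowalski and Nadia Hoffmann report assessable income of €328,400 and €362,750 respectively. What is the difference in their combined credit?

Luciana (€328,400): First-Time Homebuyer Credit: income exceeds €211,100 by €117,300, which is 30 full-or-partial €4,000 increments; reduction = 30 × €48 = €1,440, leaving €501. Energy Efficiency Rebate: income exceeds €121,900 by €206,500 → 207 increments × €35 = €7,245 ≥ base, so the credit is €0. total €501 + €0 = €501
Nadia (€362,750): First-Time Homebuyer Credit: income exceeds €211,100 by €151,650, which is 38 full-or-partial €4,000 increments; reduction = 38 × €48 = €1,824, leaving €117. Energy Efficiency Rebate: income exceeds €121,900 by €240,850 → 241 increments × €35 = €8,435 ≥ base, so the credit is €0. total €117 + €0 = €117
Difference: |€501 − €117| = €384.

€384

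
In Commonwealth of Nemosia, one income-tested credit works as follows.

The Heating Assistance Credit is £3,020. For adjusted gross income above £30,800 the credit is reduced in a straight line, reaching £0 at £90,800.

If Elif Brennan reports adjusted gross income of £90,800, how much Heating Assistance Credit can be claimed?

£0

Heating Assistance Credit: £90,800 is at or above £90,800, so the credit is £0.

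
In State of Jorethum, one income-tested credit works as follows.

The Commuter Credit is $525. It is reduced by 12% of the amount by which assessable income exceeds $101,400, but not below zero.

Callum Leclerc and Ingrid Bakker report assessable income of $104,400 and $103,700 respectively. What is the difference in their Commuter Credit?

Callum ($104,400): Commuter Credit: 12% of the $3,000 excess over $101,400 is $360; credit = $525 − $360 = $165.
Ingrid ($103,700): Commuter Credit: 12% of the $2,300 excess over $101,400 is $276; credit = $525 − $276 = $249.
Difference: |$165 − $249| = $84.

$84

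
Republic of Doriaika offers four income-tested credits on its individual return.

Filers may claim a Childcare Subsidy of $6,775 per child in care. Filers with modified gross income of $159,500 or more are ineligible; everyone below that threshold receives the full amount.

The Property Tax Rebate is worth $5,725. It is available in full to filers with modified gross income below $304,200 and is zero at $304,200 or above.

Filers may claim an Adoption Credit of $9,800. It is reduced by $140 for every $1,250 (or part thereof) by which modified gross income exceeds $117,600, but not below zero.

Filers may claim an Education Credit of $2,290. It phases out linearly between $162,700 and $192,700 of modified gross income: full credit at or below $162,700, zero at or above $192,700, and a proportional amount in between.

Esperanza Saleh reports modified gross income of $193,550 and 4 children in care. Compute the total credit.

Childcare Subsidy: base = 4 × $6,775 = $27,100. $193,550 meets or exceeds the $159,500 cutoff, so the credit is $0.
Property Tax Rebate: $193,550 is below the $304,200 cutoff, so the full $5,725 applies.
Adoption Credit: income exceeds $117,600 by $75,950, which is 61 full-or-partial $1,250 increments; reduction = 61 × $140 = $8,540, leaving $1,260.
Education Credit: $193,550 is at or above $192,700, so the credit is $0.
Total: $0 + $5,725 + $1,260 + $0 = $6,985.

$6,985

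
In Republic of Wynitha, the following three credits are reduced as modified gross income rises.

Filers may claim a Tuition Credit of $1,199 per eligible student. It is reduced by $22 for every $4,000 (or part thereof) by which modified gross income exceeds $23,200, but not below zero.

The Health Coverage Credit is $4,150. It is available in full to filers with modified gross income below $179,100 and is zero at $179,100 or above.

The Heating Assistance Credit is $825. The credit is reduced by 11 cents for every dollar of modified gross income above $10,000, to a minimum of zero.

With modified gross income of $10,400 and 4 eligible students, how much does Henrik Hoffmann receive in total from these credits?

Tuition Credit: base = 4 × $1,199 = $4,796. $10,400 is at or below the $23,200 threshold, so the full $4,796 applies.
Health Coverage Credit: $10,400 is below the $179,100 cutoff, so the full $4,150 applies.
Heating Assistance Credit: 11% of the $400 excess over $10,000 is $44; credit = $825 − $44 = $781.
Total: $4,796 + $4,150 + $781 = $9,727.

$9,727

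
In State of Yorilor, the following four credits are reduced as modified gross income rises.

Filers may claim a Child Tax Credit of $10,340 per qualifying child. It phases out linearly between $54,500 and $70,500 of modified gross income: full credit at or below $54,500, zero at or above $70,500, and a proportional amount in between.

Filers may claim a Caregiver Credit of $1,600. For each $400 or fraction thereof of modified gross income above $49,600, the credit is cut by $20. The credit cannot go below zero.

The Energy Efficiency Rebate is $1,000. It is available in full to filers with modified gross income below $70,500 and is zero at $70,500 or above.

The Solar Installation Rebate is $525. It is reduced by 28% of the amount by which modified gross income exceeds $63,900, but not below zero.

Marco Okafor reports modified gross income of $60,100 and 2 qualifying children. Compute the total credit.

$16,027

Child Tax Credit: base = 2 × $10,340 = $20,680. $60,100 is $5,600 into a $16,000 phase-out range, leaving 10,400/16,000 of the credit: $20,680 × 10,400/16,000 = $13,442.
Caregiver Credit: income exceeds $49,600 by $10,500, which is 27 full-or-partial $400 increments; reduction = 27 × $20 = $540, leaving $1,060.
Energy Efficiency Rebate: $60,100 is below the $70,500 cutoff, so the full $1,000 applies.
Solar Installation Rebate: $60,100 is at or below the $63,900 threshold, so the full $525 applies.
Total: $13,442 + $1,060 + $1,000 + $525 = $16,027.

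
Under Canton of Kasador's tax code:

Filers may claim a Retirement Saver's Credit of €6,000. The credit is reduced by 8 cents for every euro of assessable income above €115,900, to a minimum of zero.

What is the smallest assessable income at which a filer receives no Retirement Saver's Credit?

€190,900

The credit falls by 8% of each euro above €115,900, so it reaches zero when the excess is €6,000 / 8% = €75,000: income = €115,900 + €75,000 = €190,900.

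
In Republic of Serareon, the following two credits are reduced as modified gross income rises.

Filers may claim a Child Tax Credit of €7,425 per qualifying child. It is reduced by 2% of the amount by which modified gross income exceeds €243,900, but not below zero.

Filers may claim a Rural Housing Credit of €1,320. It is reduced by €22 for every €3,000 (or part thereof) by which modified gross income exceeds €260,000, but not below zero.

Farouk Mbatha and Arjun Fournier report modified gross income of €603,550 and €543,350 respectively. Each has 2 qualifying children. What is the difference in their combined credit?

€1,204

Farouk (€603,550): Child Tax Credit: base = 2 × €7,425 = €14,850. 2% of the €359,650 excess over €243,900 is €7,193; credit = €14,850 − €7,193 = €7,657. Rural Housing Credit: income exceeds €260,000 by €343,550 → 115 increments × €22 = €2,530 ≥ base, so the credit is €0. total €7,657 + €0 = €7,657
Arjun (€543,350): Child Tax Credit: base = 2 × €7,425 = €14,850. 2% of the €299,450 excess over €243,900 is €5,989; credit = €14,850 − €5,989 = €8,861. Rural Housing Credit: income exceeds €260,000 by €283,350 → 95 increments × €22 = €2,090 ≥ base, so the credit is €0. total €8,861 + €0 = €8,861
Difference: |€7,657 − €8,861| = €1,204.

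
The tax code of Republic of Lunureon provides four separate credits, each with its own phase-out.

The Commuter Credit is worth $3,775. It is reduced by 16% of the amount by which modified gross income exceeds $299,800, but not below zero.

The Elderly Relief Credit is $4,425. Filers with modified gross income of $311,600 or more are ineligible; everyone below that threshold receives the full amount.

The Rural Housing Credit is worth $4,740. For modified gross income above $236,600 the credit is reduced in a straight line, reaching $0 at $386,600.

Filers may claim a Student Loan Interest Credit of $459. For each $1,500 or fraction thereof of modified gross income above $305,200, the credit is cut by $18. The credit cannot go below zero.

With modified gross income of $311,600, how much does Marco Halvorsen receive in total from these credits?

Commuter Credit: 16% of the $11,800 excess over $299,800 is $1,888; credit = $3,775 − $1,888 = $1,887.
Elderly Relief Credit: $311,600 meets or exceeds the $311,600 cutoff, so the credit is $0.
Rural Housing Credit: $311,600 is $75,000 into a $150,000 phase-out range, leaving 75,000/150,000 of the credit: $4,740 × 75,000/150,000 = $2,370.
Student Loan Interest Credit: income exceeds $305,200 by $6,400, which is 5 full-or-partial $1,500 increments; reduction = 5 × $18 = $90, leaving $369.
Total: $1,887 + $0 + $2,370 + $369 = $4,626.

$4,626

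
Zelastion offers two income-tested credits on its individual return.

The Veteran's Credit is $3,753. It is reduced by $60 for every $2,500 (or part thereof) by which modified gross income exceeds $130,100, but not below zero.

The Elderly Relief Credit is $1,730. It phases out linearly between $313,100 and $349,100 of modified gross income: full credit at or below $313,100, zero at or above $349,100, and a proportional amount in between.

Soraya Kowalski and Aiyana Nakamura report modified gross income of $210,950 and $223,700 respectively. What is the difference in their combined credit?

Soraya ($210,950): Veteran's Credit: income exceeds $130,100 by $80,850, which is 33 full-or-partial $2,500 increments; reduction = 33 × $60 = $1,980, leaving $1,773. Elderly Relief Credit: $210,950 is at or below the $313,100 threshold, so the full $1,730 applies. total $1,773 + $1,730 = $3,503
Aiyana ($223,700): Veteran's Credit: income exceeds $130,100 by $93,600, which is 38 full-or-partial $2,500 increments; reduction = 38 × $60 = $2,280, leaving $1,473. Elderly Relief Credit: $223,700 is at or below the $313,100 threshold, so the full $1,730 applies. total $1,473 + $1,730 = $3,203
Difference: |$3,503 − $3,203| = $300.

$300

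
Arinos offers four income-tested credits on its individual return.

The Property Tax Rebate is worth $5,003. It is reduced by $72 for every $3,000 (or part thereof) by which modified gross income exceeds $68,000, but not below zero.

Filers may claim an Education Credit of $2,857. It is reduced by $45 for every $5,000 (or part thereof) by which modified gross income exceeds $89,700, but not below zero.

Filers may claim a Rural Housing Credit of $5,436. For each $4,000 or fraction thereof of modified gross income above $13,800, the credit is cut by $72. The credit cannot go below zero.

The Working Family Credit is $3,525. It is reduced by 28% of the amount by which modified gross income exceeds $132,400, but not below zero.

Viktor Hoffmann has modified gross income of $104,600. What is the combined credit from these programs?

$14,094

Property Tax Rebate: income exceeds $68,000 by $36,600, which is 13 full-or-partial $3,000 increments; reduction = 13 × $72 = $936, leaving $4,067.
Education Credit: income exceeds $89,700 by $14,900, which is 3 full-or-partial $5,000 increments; reduction = 3 × $45 = $135, leaving $2,722.
Rural Housing Credit: income exceeds $13,800 by $90,800, which is 23 full-or-partial $4,000 increments; reduction = 23 × $72 = $1,656, leaving $3,780.
Working Family Credit: $104,600 is at or below the $132,400 threshold, so the full $3,525 applies.
Total: $4,067 + $2,722 + $3,780 + $3,525 = $14,094.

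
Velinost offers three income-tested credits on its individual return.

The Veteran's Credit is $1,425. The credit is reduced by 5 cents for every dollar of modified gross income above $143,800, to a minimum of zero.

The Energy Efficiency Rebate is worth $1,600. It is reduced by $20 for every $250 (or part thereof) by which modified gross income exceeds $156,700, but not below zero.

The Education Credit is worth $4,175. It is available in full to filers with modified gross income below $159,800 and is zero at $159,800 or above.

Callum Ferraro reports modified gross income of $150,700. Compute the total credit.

Veteran's Credit: 5% of the $6,900 excess over $143,800 is $345; credit = $1,425 − $345 = $1,080.
Energy Efficiency Rebate: $150,700 is at or below the $156,700 threshold, so the full $1,600 applies.
Education Credit: $150,700 is below the $159,800 cutoff, so the full $4,175 applies.
Total: $1,080 + $1,600 + $4,175 = $6,855.

$6,855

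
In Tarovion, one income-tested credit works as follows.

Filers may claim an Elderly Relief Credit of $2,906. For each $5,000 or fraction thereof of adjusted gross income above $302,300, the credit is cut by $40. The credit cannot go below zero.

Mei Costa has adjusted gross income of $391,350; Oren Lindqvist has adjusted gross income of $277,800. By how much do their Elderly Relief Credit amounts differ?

Mei ($391,350): Elderly Relief Credit: income exceeds $302,300 by $89,050, which is 18 full-or-partial $5,000 increments; reduction = 18 × $40 = $720, leaving $2,186.
Oren ($277,800): Elderly Relief Credit: $277,800 is at or below the $302,300 threshold, so the full $2,906 applies.
Difference: |$2,186 − $2,906| = $720.

$720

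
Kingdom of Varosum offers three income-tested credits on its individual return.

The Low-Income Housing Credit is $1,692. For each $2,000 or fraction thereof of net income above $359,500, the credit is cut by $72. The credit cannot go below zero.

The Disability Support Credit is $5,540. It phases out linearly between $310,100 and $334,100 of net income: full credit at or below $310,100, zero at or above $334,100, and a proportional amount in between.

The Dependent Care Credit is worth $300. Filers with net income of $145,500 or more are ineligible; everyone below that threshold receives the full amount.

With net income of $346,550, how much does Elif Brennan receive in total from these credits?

$1,692

Low-Income Housing Credit: $346,550 is at or below the $359,500 threshold, so the full $1,692 applies.
Disability Support Credit: $346,550 is at or above $334,100, so the credit is $0.
Dependent Care Credit: $346,550 meets or exceeds the $145,500 cutoff, so the credit is $0.
Total: $1,692 + $0 + $0 = $1,692.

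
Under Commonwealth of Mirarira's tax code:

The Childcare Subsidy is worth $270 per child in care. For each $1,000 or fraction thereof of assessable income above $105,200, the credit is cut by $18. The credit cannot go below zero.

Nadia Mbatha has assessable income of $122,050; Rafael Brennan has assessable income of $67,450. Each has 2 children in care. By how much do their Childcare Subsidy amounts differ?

Nadia ($122,050): Childcare Subsidy: base = 2 × $270 = $540. income exceeds $105,200 by $16,850, which is 17 full-or-partial $1,000 increments; reduction = 17 × $18 = $306, leaving $234.
Rafael ($67,450): Childcare Subsidy: base = 2 × $270 = $540. $67,450 is at or below the $105,200 threshold, so the full $540 applies.
Difference: |$234 − $540| = $306.

$306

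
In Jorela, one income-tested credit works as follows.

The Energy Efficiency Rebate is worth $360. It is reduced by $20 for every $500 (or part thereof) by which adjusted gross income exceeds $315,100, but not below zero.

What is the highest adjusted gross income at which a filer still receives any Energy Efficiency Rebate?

After 17 increments the reduction is 17 × $20 = $340, leaving $20; one more increment wipes it out. Increment 17 ends at excess 17 × $500 = $8,500, so the highest qualifying income is $315,100 + $8,500 = $323,600.

$323,600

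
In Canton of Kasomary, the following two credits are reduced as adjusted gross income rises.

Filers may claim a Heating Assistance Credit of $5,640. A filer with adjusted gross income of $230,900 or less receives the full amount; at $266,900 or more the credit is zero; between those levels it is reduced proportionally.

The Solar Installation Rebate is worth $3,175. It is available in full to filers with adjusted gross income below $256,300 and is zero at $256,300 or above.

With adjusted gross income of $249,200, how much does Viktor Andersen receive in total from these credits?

$5,948

Heating Assistance Credit: $249,200 is $18,300 into a $36,000 phase-out range, leaving 17,700/36,000 of the credit: $5,640 × 17,700/36,000 = $2,773.
Solar Installation Rebate: $249,200 is below the $256,300 cutoff, so the full $3,175 applies.
Total: $2,773 + $3,175 = $5,948.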